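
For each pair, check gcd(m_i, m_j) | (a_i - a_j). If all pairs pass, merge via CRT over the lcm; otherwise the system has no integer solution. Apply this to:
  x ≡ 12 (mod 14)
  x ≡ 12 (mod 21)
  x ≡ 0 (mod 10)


Moduli 14, 21, 10 are not pairwise coprime, so CRT works modulo lcm(m_i) when all pairwise compatibility conditions hold.
Pairwise compatibility: gcd(m_i, m_j) must divide a_i - a_j for every pair.
Merge one congruence at a time:
  Start: x ≡ 12 (mod 14).
  Combine with x ≡ 12 (mod 21): gcd(14, 21) = 7; 12 - 12 = 0, which IS divisible by 7, so compatible.
    Write x = 12 + 14·t and substitute into x ≡ 12 (mod 21): 14·t ≡ 12 − 12 = 0 (mod 21).
    Divide the congruence (and modulus) by g = 7: 2·t ≡ 0 (mod 3).
    The inverse of 2 mod 3 is 2 (since 2·2 = 4 = 1·3 + 1), so t ≡ 2·0 = 0 ≡ 0 (mod 3).
    Then x = 12 + 14·0 = 12, valid modulo lcm(14, 21) = 42: x ≡ 12 (mod 42).
  Combine with x ≡ 0 (mod 10): gcd(42, 10) = 2; 0 - 12 = -12, which IS divisible by 2, so compatible.
    Write x = 12 + 42·t and substitute into x ≡ 0 (mod 10): 42·t ≡ 0 − 12 = -12 (mod 10).
    Divide the congruence (and modulus) by g = 2: 21·t ≡ -6 (mod 5).
    Reduce coefficients mod 5: 1·t ≡ 4 (mod 5).
    So t ≡ 4 (mod 5).
    Then x = 12 + 42·4 = 180, valid modulo lcm(42, 10) = 210: x ≡ 180 (mod 210).
Verify: 180 mod 14 = 12, 180 mod 21 = 12, 180 mod 10 = 0.

x ≡ 180 (mod 210).


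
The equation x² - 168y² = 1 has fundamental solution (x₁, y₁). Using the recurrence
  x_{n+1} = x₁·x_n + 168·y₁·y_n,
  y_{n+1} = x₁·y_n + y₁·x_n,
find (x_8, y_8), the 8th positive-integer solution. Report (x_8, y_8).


Step 1: Find the fundamental solution (x₁, y₁) of x² - 168y² = 1.
  Expand √168 as a continued fraction. a₀ = ⌊√168⌋ = 12; iterate m_{k+1} = d_k·a_k − m_k, d_{k+1} = (168 − m_{k+1}²)/d_k, a_{k+1} = ⌊(a₀ + m_{k+1})/d_{k+1}⌋ (starting m₀ = 0, d₀ = 1), with convergents p_k = a_k·p_{k-1} + p_{k-2}, q_k = a_k·q_{k-1} + q_{k-2} (p₋₁ = 1, q₋₁ = 0):
  k = 0: a₀ = 12; p₀/q₀ = 12/1; p₀² − 168·q₀² = 144 − 168 = -24.
  k = 1: m = 12, d = 24, a = ⌊(12 + 12)/24⌋ = 1; p/q = (1·12 + 1)/(1·1 + 0) = 13/1; p² − 168·q² = 169 − 168 = 1.
  The first convergent with p² − 168·q² = 1 gives the fundamental solution (x₁, y₁) = (13, 1).
Step 2: Apply the recurrence (x_{n+1}, y_{n+1}) = (x₁x_n + 168y₁y_n, x₁y_n + y₁x_n) repeatedly.
  From (x_1, y_1) = (13, 1): x_2 = 13·13 + 168·1·1 = 337; y_2 = 13·1 + 1·13 = 26.
  From (x_2, y_2) = (337, 26): x_3 = 13·337 + 168·1·26 = 8749; y_3 = 13·26 + 1·337 = 675.
  From (x_3, y_3) = (8749, 675): x_4 = 13·8749 + 168·1·675 = 227137; y_4 = 13·675 + 1·8749 = 17524.
  From (x_4, y_4) = (227137, 17524): x_5 = 13·227137 + 168·1·17524 = 5896813; y_5 = 13·17524 + 1·227137 = 454949.
  From (x_5, y_5) = (5896813, 454949): x_6 = 13·5896813 + 168·1·454949 = 153090001; y_6 = 13·454949 + 1·5896813 = 11811150.
  From (x_6, y_6) = (153090001, 11811150): x_7 = 13·153090001 + 168·1·11811150 = 3974443213; y_7 = 13·11811150 + 1·153090001 = 306634951.
  From (x_7, y_7) = (3974443213, 306634951): x_8 = 13·3974443213 + 168·1·306634951 = 103182433537; y_8 = 13·306634951 + 1·3974443213 = 7960697576.
Step 3: Verify x_8² - 168·y_8² = 10646614590617422330369 - 10646614590617422330368 = 1 (should be 1). ✓

(x_1, y_1) = (13, 1); (x_8, y_8) = (103182433537, 7960697576).


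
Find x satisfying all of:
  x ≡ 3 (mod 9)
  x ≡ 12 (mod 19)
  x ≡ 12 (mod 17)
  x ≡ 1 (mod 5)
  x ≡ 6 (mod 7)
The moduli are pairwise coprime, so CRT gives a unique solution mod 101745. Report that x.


Product of moduli M = 9 · 19 · 17 · 5 · 7 = 101745.
Merge one congruence at a time:
  Start: x ≡ 3 (mod 9).
  Combine with x ≡ 12 (mod 19); new modulus lcm = 171.
    Write x = 3 + 9·t and substitute into x ≡ 12 (mod 19): 9·t ≡ 12 − 3 = 9 (mod 19).
    The inverse of 9 mod 19 is 17 (since 9·17 = 153 = 8·19 + 1), so t ≡ 17·9 = 153 ≡ 1 (mod 19).
    Then x = 3 + 9·1 = 12, valid modulo lcm(9, 19) = 171: x ≡ 12 (mod 171).
  Combine with x ≡ 12 (mod 17); new modulus lcm = 2907.
    Write x = 12 + 171·t and substitute into x ≡ 12 (mod 17): 171·t ≡ 12 − 12 = 0 (mod 17).
    Reduce coefficients mod 17: 1·t ≡ 0 (mod 17).
    So t ≡ 0 (mod 17).
    Then x = 12 + 171·0 = 12, valid modulo lcm(171, 17) = 2907: x ≡ 12 (mod 2907).
  Combine with x ≡ 1 (mod 5); new modulus lcm = 14535.
    Write x = 12 + 2907·t and substitute into x ≡ 1 (mod 5): 2907·t ≡ 1 − 12 = -11 (mod 5).
    Reduce coefficients mod 5: 2·t ≡ 4 (mod 5).
    The inverse of 2 mod 5 is 3 (since 2·3 = 6 = 1·5 + 1), so t ≡ 3·4 = 12 ≡ 2 (mod 5).
    Then x = 12 + 2907·2 = 5826, valid modulo lcm(2907, 5) = 14535: x ≡ 5826 (mod 14535).
  Combine with x ≡ 6 (mod 7); new modulus lcm = 101745.
    Write x = 5826 + 14535·t and substitute into x ≡ 6 (mod 7): 14535·t ≡ 6 − 5826 = -5820 (mod 7).
    Reduce coefficients mod 7: 3·t ≡ 4 (mod 7).
    The inverse of 3 mod 7 is 5 (since 3·5 = 15 = 2·7 + 1), so t ≡ 5·4 = 20 ≡ 6 (mod 7).
    Then x = 5826 + 14535·6 = 93036, valid modulo lcm(14535, 7) = 101745: x ≡ 93036 (mod 101745).
Verify against each original: 93036 mod 9 = 3, 93036 mod 19 = 12, 93036 mod 17 = 12, 93036 mod 5 = 1, 93036 mod 7 = 6.

x ≡ 93036 (mod 101745).


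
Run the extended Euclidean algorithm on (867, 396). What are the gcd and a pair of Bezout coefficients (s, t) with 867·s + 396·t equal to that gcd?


Euclidean algorithm on (867, 396) — divide until remainder is 0:
  867 = 2 · 396 + 75
  396 = 5 · 75 + 21
  75 = 3 · 21 + 12
  21 = 1 · 12 + 9
  12 = 1 · 9 + 3
  9 = 3 · 3 + 0
gcd(867, 396) = 3.
Track Bezout coefficients alongside the remainders: start with r₀ = 867 = a·1 + b·0 (s = 1, t = 0) and r₁ = 396 = a·0 + b·1 (s = 0, t = 1); each new remainder r_{k+1} = r_{k-1} − q_k·r_k inherits s_{k+1} = s_{k-1} − q_k·s_k, t_{k+1} = t_{k-1} − q_k·t_k, so r_k = a·s_k + b·t_k at every step:
  q = 2: r = 75, s = 1 − 2·0 = 1, t = 0 − 2·1 = -2  (check: 867·1 + 396·(-2) = 75)
  q = 5: r = 21, s = 0 − 5·1 = -5, t = 1 − 5·(-2) = 11  (check: 867·(-5) + 396·11 = 21)
  q = 3: r = 12, s = 1 − 3·(-5) = 16, t = -2 − 3·11 = -35  (check: 867·16 + 396·(-35) = 12)
  q = 1: r = 9, s = -5 − 1·16 = -21, t = 11 − 1·(-35) = 46  (check: 867·(-21) + 396·46 = 9)
  q = 1: r = 3, s = 16 − 1·(-21) = 37, t = -35 − 1·46 = -81  (check: 867·37 + 396·(-81) = 3)
The row with r = 3 (the gcd) gives the Bezout coefficients s = 37, t = -81.
Result: 867 · (37) + 396 · (-81) = 3.

gcd(867, 396) = 3; s = 37, t = -81 (check: 867·37 + 396·(-81) = 3).


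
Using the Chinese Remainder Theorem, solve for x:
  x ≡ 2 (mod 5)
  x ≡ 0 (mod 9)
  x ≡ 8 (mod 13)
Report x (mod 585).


Moduli 5, 9, 13 are pairwise coprime; by CRT there is a unique solution modulo M = 5 · 9 · 13 = 585.
Solve pairwise, accumulating the modulus:
  Start with x ≡ 2 (mod 5).
  Combine with x ≡ 0 (mod 9): since gcd(5, 9) = 1, we get a unique residue mod 45.
    Write x = 2 + 5·t and substitute into x ≡ 0 (mod 9): 5·t ≡ 0 − 2 = -2 (mod 9).
    Reduce coefficients mod 9: 5·t ≡ 7 (mod 9).
    The inverse of 5 mod 9 is 2 (since 5·2 = 10 = 1·9 + 1), so t ≡ 2·7 = 14 ≡ 5 (mod 9).
    Then x = 2 + 5·5 = 27, valid modulo lcm(5, 9) = 45: x ≡ 27 (mod 45).
  Combine with x ≡ 8 (mod 13): since gcd(45, 13) = 1, we get a unique residue mod 585.
    Write x = 27 + 45·t and substitute into x ≡ 8 (mod 13): 45·t ≡ 8 − 27 = -19 (mod 13).
    Reduce coefficients mod 13: 6·t ≡ 7 (mod 13).
    The inverse of 6 mod 13 is 11 (since 6·11 = 66 = 5·13 + 1), so t ≡ 11·7 = 77 ≡ 12 (mod 13).
    Then x = 27 + 45·12 = 567, valid modulo lcm(45, 13) = 585: x ≡ 567 (mod 585).
Verify: 567 mod 5 = 2 ✓, 567 mod 9 = 0 ✓, 567 mod 13 = 8 ✓.

x ≡ 567 (mod 585).


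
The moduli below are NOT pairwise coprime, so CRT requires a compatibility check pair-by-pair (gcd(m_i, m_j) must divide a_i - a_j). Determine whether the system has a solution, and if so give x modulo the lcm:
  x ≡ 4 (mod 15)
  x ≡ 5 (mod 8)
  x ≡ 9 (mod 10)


Moduli 15, 8, 10 are not pairwise coprime, so CRT works modulo lcm(m_i) when all pairwise compatibility conditions hold.
Pairwise compatibility: gcd(m_i, m_j) must divide a_i - a_j for every pair.
Merge one congruence at a time:
  Start: x ≡ 4 (mod 15).
  Combine with x ≡ 5 (mod 8): gcd(15, 8) = 1; 5 - 4 = 1, which IS divisible by 1, so compatible.
    Write x = 4 + 15·t and substitute into x ≡ 5 (mod 8): 15·t ≡ 5 − 4 = 1 (mod 8).
    Reduce coefficients mod 8: 7·t ≡ 1 (mod 8).
    The inverse of 7 mod 8 is 7 (since 7·7 = 49 = 6·8 + 1), so t ≡ 7·1 = 7 ≡ 7 (mod 8).
    Then x = 4 + 15·7 = 109, valid modulo lcm(15, 8) = 120: x ≡ 109 (mod 120).
  Combine with x ≡ 9 (mod 10): gcd(120, 10) = 10; 9 - 109 = -100, which IS divisible by 10, so compatible.
    Write x = 109 + 120·t and substitute into x ≡ 9 (mod 10): 120·t ≡ 9 − 109 = -100 (mod 10).
    Divide the congruence (and modulus) by g = 10: 12·t ≡ -10 (mod 1).
    Modulo 1 every t works; take t = 0.
    Then x = 109 + 120·0 = 109, valid modulo lcm(120, 10) = 120: x ≡ 109 (mod 120).
Verify: 109 mod 15 = 4, 109 mod 8 = 5, 109 mod 10 = 9.

x ≡ 109 (mod 120).


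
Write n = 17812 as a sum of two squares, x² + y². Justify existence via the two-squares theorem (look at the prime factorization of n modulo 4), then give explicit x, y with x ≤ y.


Step 1: Factor n = 17812 = 2^2 · 61 · 73.
Step 2: Check the mod-4 condition on each prime factor: 2 = 2 (special); 61 ≡ 1 (mod 4), exponent 1; 73 ≡ 1 (mod 4), exponent 1.
All primes ≡ 3 (mod 4) appear to even exponent (or don't appear), so by the two-squares theorem n IS expressible as a sum of two squares.
Step 3: Build a representation. Group n = k² · m with k = 2 and m = 61 · 73 = 4453 (a product of primes ≡ 1 (mod 4)); a representation of m scales to one of n via (k·x)² + (k·y)² = k²(x² + y²). Each prime p ≡ 1 (mod 4) is itself a sum of two squares; find a² by testing p − a² for a perfect square:
  61: 61 − 1² = 60, 61 − 2² = 57, 61 − 3² = 52, 61 − 4² = 45, 61 − 5² = 36 = 6² ⇒ 61 = 5² + 6².
  73: 73 − 1² = 72, 73 − 2² = 69, 73 − 3² = 64 = 8² ⇒ 73 = 3² + 8².
  Combine using the Brahmagupta–Fibonacci identity (a² + b²)(c² + d²) = (ac − bd)² + (ad + bc)² = (ac + bd)² + (ad − bc)²:
  61 · 73 = 4453: from (5² + 6²)(3² + 8²), take (5·3 − 6·8, 5·8 + 6·3) = (15 − 48, 40 + 18) = (-33, 58); dropping signs (only squares matter) gives (33, 58); check 33² + 58² = 1089 + 3364 = 4453 ✓.
  Scale by k = 2: (2·33, 2·58) = (66, 116).
Step 4: Order so x ≤ y and verify: 66² + 116² = 4356 + 13456 = 17812 = n. ✓

n = 17812 = 66² + 116² (one valid representation with x ≤ y).


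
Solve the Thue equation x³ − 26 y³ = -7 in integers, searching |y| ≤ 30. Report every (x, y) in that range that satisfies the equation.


The equation is x³ - 26y³ = -7. For fixed y, x³ = 26·y³ − 7, so a solution requires the RHS to be a perfect cube.
Strategy: iterate y from -30 to 30, compute RHS = 26·y³ − 7, and check whether it is a (positive or negative) perfect cube.
Check small values of y:
  y = 0: RHS = -7 is not a perfect cube.
  y = 1: RHS = 19 is not a perfect cube.
  y = -1: RHS = -33 is not a perfect cube.
  y = 2: RHS = 201 is not a perfect cube.
  y = -2: RHS = -215 is not a perfect cube.
  y = 3: RHS = 695 is not a perfect cube.
  y = -3: RHS = -709 is not a perfect cube.
Continuing the search up to |y| = 30 finds no solutions either.
No (x, y) in the scanned range satisfies the equation.

No integer solutions with |y| ≤ 30.


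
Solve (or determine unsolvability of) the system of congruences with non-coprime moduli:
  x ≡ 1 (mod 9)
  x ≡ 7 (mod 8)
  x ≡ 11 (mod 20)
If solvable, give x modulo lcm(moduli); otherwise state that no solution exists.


Moduli 9, 8, 20 are not pairwise coprime, so CRT works modulo lcm(m_i) when all pairwise compatibility conditions hold.
Pairwise compatibility: gcd(m_i, m_j) must divide a_i - a_j for every pair.
Merge one congruence at a time:
  Start: x ≡ 1 (mod 9).
  Combine with x ≡ 7 (mod 8): gcd(9, 8) = 1; 7 - 1 = 6, which IS divisible by 1, so compatible.
    Write x = 1 + 9·t and substitute into x ≡ 7 (mod 8): 9·t ≡ 7 − 1 = 6 (mod 8).
    Reduce coefficients mod 8: 1·t ≡ 6 (mod 8).
    So t ≡ 6 (mod 8).
    Then x = 1 + 9·6 = 55, valid modulo lcm(9, 8) = 72: x ≡ 55 (mod 72).
  Combine with x ≡ 11 (mod 20): gcd(72, 20) = 4; 11 - 55 = -44, which IS divisible by 4, so compatible.
    Write x = 55 + 72·t and substitute into x ≡ 11 (mod 20): 72·t ≡ 11 − 55 = -44 (mod 20).
    Divide the congruence (and modulus) by g = 4: 18·t ≡ -11 (mod 5).
    Reduce coefficients mod 5: 3·t ≡ 4 (mod 5).
    The inverse of 3 mod 5 is 2 (since 3·2 = 6 = 1·5 + 1), so t ≡ 2·4 = 8 ≡ 3 (mod 5).
    Then x = 55 + 72·3 = 271, valid modulo lcm(72, 20) = 360: x ≡ 271 (mod 360).
Verify: 271 mod 9 = 1, 271 mod 8 = 7, 271 mod 20 = 11.

x ≡ 271 (mod 360).


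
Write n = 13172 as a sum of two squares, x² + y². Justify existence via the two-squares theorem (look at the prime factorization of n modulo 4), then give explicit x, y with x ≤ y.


Step 1: Factor n = 13172 = 2^2 · 37 · 89.
Step 2: Check the mod-4 condition on each prime factor: 2 = 2 (special); 37 ≡ 1 (mod 4), exponent 1; 89 ≡ 1 (mod 4), exponent 1.
All primes ≡ 3 (mod 4) appear to even exponent (or don't appear), so by the two-squares theorem n IS expressible as a sum of two squares.
Step 3: Build a representation. Group n = k² · m with k = 2 and m = 37 · 89 = 3293 (a product of primes ≡ 1 (mod 4)); a representation of m scales to one of n via (k·x)² + (k·y)² = k²(x² + y²). Each prime p ≡ 1 (mod 4) is itself a sum of two squares; find a² by testing p − a² for a perfect square:
  37: 37 − 1² = 36 = 6² ⇒ 37 = 1² + 6².
  89: 89 − 1² = 88, 89 − 2² = 85, 89 − 3² = 80, 89 − 4² = 73, 89 − 5² = 64 = 8² ⇒ 89 = 5² + 8².
  Combine using the Brahmagupta–Fibonacci identity (a² + b²)(c² + d²) = (ac − bd)² + (ad + bc)² = (ac + bd)² + (ad − bc)²:
  37 · 89 = 3293: from (1² + 6²)(5² + 8²), take (1·5 − 6·8, 1·8 + 6·5) = (5 − 48, 8 + 30) = (-43, 38); dropping signs (only squares matter) gives (43, 38); check 43² + 38² = 1849 + 1444 = 3293 ✓.
  Scale by k = 2: (2·43, 2·38) = (86, 76).
Step 4: Order so x ≤ y and verify: 76² + 86² = 5776 + 7396 = 13172 = n. ✓

n = 13172 = 76² + 86² (one valid representation with x ≤ y).


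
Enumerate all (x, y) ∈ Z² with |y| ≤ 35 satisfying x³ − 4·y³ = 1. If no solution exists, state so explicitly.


The equation is x³ - 4y³ = 1. For fixed y, x³ = 4·y³ + 1, so a solution requires the RHS to be a perfect cube.
Strategy: iterate y from -35 to 35, compute RHS = 4·y³ + 1, and check whether it is a (positive or negative) perfect cube.
Check small values of y:
  y = 0: RHS = 1 = (1)³ ⇒ x = 1 works.
  y = 1: RHS = 5 is not a perfect cube.
  y = -1: RHS = -3 is not a perfect cube.
  y = 2: RHS = 33 is not a perfect cube.
  y = -2: RHS = -31 is not a perfect cube.
  y = 3: RHS = 109 is not a perfect cube.
  y = -3: RHS = -107 is not a perfect cube.
Continuing the search up to |y| = 35 finds no further solutions beyond those listed.
Collected solutions: (1, 0).

Solutions (with |y| ≤ 35): (1, 0).


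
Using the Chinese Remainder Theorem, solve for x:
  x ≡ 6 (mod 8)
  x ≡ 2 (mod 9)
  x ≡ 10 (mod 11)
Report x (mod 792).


Moduli 8, 9, 11 are pairwise coprime; by CRT there is a unique solution modulo M = 8 · 9 · 11 = 792.
Solve pairwise, accumulating the modulus:
  Start with x ≡ 6 (mod 8).
  Combine with x ≡ 2 (mod 9): since gcd(8, 9) = 1, we get a unique residue mod 72.
    Write x = 6 + 8·t and substitute into x ≡ 2 (mod 9): 8·t ≡ 2 − 6 = -4 (mod 9).
    Reduce coefficients mod 9: 8·t ≡ 5 (mod 9).
    The inverse of 8 mod 9 is 8 (since 8·8 = 64 = 7·9 + 1), so t ≡ 8·5 = 40 ≡ 4 (mod 9).
    Then x = 6 + 8·4 = 38, valid modulo lcm(8, 9) = 72: x ≡ 38 (mod 72).
  Combine with x ≡ 10 (mod 11): since gcd(72, 11) = 1, we get a unique residue mod 792.
    Write x = 38 + 72·t and substitute into x ≡ 10 (mod 11): 72·t ≡ 10 − 38 = -28 (mod 11).
    Reduce coefficients mod 11: 6·t ≡ 5 (mod 11).
    The inverse of 6 mod 11 is 2 (since 6·2 = 12 = 1·11 + 1), so t ≡ 2·5 = 10 ≡ 10 (mod 11).
    Then x = 38 + 72·10 = 758, valid modulo lcm(72, 11) = 792: x ≡ 758 (mod 792).
Verify: 758 mod 8 = 6 ✓, 758 mod 9 = 2 ✓, 758 mod 11 = 10 ✓.

x ≡ 758 (mod 792).


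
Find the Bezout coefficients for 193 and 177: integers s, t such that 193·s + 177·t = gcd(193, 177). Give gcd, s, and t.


Euclidean algorithm on (193, 177) — divide until remainder is 0:
  193 = 1 · 177 + 16
  177 = 11 · 16 + 1
  16 = 16 · 1 + 0
gcd(193, 177) = 1.
Track Bezout coefficients alongside the remainders: start with r₀ = 193 = a·1 + b·0 (s = 1, t = 0) and r₁ = 177 = a·0 + b·1 (s = 0, t = 1); each new remainder r_{k+1} = r_{k-1} − q_k·r_k inherits s_{k+1} = s_{k-1} − q_k·s_k, t_{k+1} = t_{k-1} − q_k·t_k, so r_k = a·s_k + b·t_k at every step:
  q = 1: r = 16, s = 1 − 1·0 = 1, t = 0 − 1·1 = -1  (check: 193·1 + 177·(-1) = 16)
  q = 11: r = 1, s = 0 − 11·1 = -11, t = 1 − 11·(-1) = 12  (check: 193·(-11) + 177·12 = 1)
The row with r = 1 (the gcd) gives the Bezout coefficients s = -11, t = 12.
Result: 193 · (-11) + 177 · (12) = 1.

gcd(193, 177) = 1; s = -11, t = 12 (check: 193·(-11) + 177·12 = 1).


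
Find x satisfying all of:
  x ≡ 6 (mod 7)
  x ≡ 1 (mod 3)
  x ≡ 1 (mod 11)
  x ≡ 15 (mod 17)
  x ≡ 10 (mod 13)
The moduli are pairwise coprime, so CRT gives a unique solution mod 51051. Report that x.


Product of moduli M = 7 · 3 · 11 · 17 · 13 = 51051.
Merge one congruence at a time:
  Start: x ≡ 6 (mod 7).
  Combine with x ≡ 1 (mod 3); new modulus lcm = 21.
    Write x = 6 + 7·t and substitute into x ≡ 1 (mod 3): 7·t ≡ 1 − 6 = -5 (mod 3).
    Reduce coefficients mod 3: 1·t ≡ 1 (mod 3).
    So t ≡ 1 (mod 3).
    Then x = 6 + 7·1 = 13, valid modulo lcm(7, 3) = 21: x ≡ 13 (mod 21).
  Combine with x ≡ 1 (mod 11); new modulus lcm = 231.
    Write x = 13 + 21·t and substitute into x ≡ 1 (mod 11): 21·t ≡ 1 − 13 = -12 (mod 11).
    Reduce coefficients mod 11: 10·t ≡ 10 (mod 11).
    The inverse of 10 mod 11 is 10 (since 10·10 = 100 = 9·11 + 1), so t ≡ 10·10 = 100 ≡ 1 (mod 11).
    Then x = 13 + 21·1 = 34, valid modulo lcm(21, 11) = 231: x ≡ 34 (mod 231).
  Combine with x ≡ 15 (mod 17); new modulus lcm = 3927.
    Write x = 34 + 231·t and substitute into x ≡ 15 (mod 17): 231·t ≡ 15 − 34 = -19 (mod 17).
    Reduce coefficients mod 17: 10·t ≡ 15 (mod 17).
    The inverse of 10 mod 17 is 12 (since 10·12 = 120 = 7·17 + 1), so t ≡ 12·15 = 180 ≡ 10 (mod 17).
    Then x = 34 + 231·10 = 2344, valid modulo lcm(231, 17) = 3927: x ≡ 2344 (mod 3927).
  Combine with x ≡ 10 (mod 13); new modulus lcm = 51051.
    Write x = 2344 + 3927·t and substitute into x ≡ 10 (mod 13): 3927·t ≡ 10 − 2344 = -2334 (mod 13).
    Reduce coefficients mod 13: 1·t ≡ 6 (mod 13).
    So t ≡ 6 (mod 13).
    Then x = 2344 + 3927·6 = 25906, valid modulo lcm(3927, 13) = 51051: x ≡ 25906 (mod 51051).
Verify against each original: 25906 mod 7 = 6, 25906 mod 3 = 1, 25906 mod 11 = 1, 25906 mod 17 = 15, 25906 mod 13 = 10.

x ≡ 25906 (mod 51051).


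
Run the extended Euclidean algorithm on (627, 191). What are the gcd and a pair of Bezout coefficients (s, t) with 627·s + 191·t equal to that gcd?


Euclidean algorithm on (627, 191) — divide until remainder is 0:
  627 = 3 · 191 + 54
  191 = 3 · 54 + 29
  54 = 1 · 29 + 25
  29 = 1 · 25 + 4
  25 = 6 · 4 + 1
  4 = 4 · 1 + 0
gcd(627, 191) = 1.
Track Bezout coefficients alongside the remainders: start with r₀ = 627 = a·1 + b·0 (s = 1, t = 0) and r₁ = 191 = a·0 + b·1 (s = 0, t = 1); each new remainder r_{k+1} = r_{k-1} − q_k·r_k inherits s_{k+1} = s_{k-1} − q_k·s_k, t_{k+1} = t_{k-1} − q_k·t_k, so r_k = a·s_k + b·t_k at every step:
  q = 3: r = 54, s = 1 − 3·0 = 1, t = 0 − 3·1 = -3  (check: 627·1 + 191·(-3) = 54)
  q = 3: r = 29, s = 0 − 3·1 = -3, t = 1 − 3·(-3) = 10  (check: 627·(-3) + 191·10 = 29)
  q = 1: r = 25, s = 1 − 1·(-3) = 4, t = -3 − 1·10 = -13  (check: 627·4 + 191·(-13) = 25)
  q = 1: r = 4, s = -3 − 1·4 = -7, t = 10 − 1·(-13) = 23  (check: 627·(-7) + 191·23 = 4)
  q = 6: r = 1, s = 4 − 6·(-7) = 46, t = -13 − 6·23 = -151  (check: 627·46 + 191·(-151) = 1)
The row with r = 1 (the gcd) gives the Bezout coefficients s = 46, t = -151.
Result: 627 · (46) + 191 · (-151) = 1.

gcd(627, 191) = 1; s = 46, t = -151 (check: 627·46 + 191·(-151) = 1).


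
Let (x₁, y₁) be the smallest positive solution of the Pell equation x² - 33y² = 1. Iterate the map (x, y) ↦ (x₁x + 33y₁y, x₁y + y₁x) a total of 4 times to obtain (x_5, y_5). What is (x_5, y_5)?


Step 1: Find the fundamental solution (x₁, y₁) of x² - 33y² = 1.
  Expand √33 as a continued fraction. a₀ = ⌊√33⌋ = 5; iterate m_{k+1} = d_k·a_k − m_k, d_{k+1} = (33 − m_{k+1}²)/d_k, a_{k+1} = ⌊(a₀ + m_{k+1})/d_{k+1}⌋ (starting m₀ = 0, d₀ = 1), with convergents p_k = a_k·p_{k-1} + p_{k-2}, q_k = a_k·q_{k-1} + q_{k-2} (p₋₁ = 1, q₋₁ = 0):
  k = 0: a₀ = 5; p₀/q₀ = 5/1; p₀² − 33·q₀² = 25 − 33 = -8.
  k = 1: m = 5, d = 8, a = ⌊(5 + 5)/8⌋ = 1; p/q = (1·5 + 1)/(1·1 + 0) = 6/1; p² − 33·q² = 36 − 33 = 3.
  k = 2: m = 3, d = 3, a = ⌊(5 + 3)/3⌋ = 2; p/q = (2·6 + 5)/(2·1 + 1) = 17/3; p² − 33·q² = 289 − 297 = -8.
  k = 3: m = 3, d = 8, a = ⌊(5 + 3)/8⌋ = 1; p/q = (1·17 + 6)/(1·3 + 1) = 23/4; p² − 33·q² = 529 − 528 = 1.
  The first convergent with p² − 33·q² = 1 gives the fundamental solution (x₁, y₁) = (23, 4).
Step 2: Apply the recurrence (x_{n+1}, y_{n+1}) = (x₁x_n + 33y₁y_n, x₁y_n + y₁x_n) repeatedly.
  From (x_1, y_1) = (23, 4): x_2 = 23·23 + 33·4·4 = 1057; y_2 = 23·4 + 4·23 = 184.
  From (x_2, y_2) = (1057, 184): x_3 = 23·1057 + 33·4·184 = 48599; y_3 = 23·184 + 4·1057 = 8460.
  From (x_3, y_3) = (48599, 8460): x_4 = 23·48599 + 33·4·8460 = 2234497; y_4 = 23·8460 + 4·48599 = 388976.
  From (x_4, y_4) = (2234497, 388976): x_5 = 23·2234497 + 33·4·388976 = 102738263; y_5 = 23·388976 + 4·2234497 = 17884436.
Step 3: Verify x_5² - 33·y_5² = 10555150684257169 - 10555150684257168 = 1 (should be 1). ✓

(x_1, y_1) = (23, 4); (x_5, y_5) = (102738263, 17884436).


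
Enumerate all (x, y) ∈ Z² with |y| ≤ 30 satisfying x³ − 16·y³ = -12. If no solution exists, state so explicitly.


The equation is x³ - 16y³ = -12. For fixed y, x³ = 16·y³ − 12, so a solution requires the RHS to be a perfect cube.
Strategy: iterate y from -30 to 30, compute RHS = 16·y³ − 12, and check whether it is a (positive or negative) perfect cube.
Check small values of y:
  y = 0: RHS = -12 is not a perfect cube.
  y = 1: RHS = 4 is not a perfect cube.
  y = -1: RHS = -28 is not a perfect cube.
  y = 2: RHS = 116 is not a perfect cube.
  y = -2: RHS = -140 is not a perfect cube.
  y = 3: RHS = 420 is not a perfect cube.
  y = -3: RHS = -444 is not a perfect cube.
Continuing the search up to |y| = 30 finds no solutions either.
No (x, y) in the scanned range satisfies the equation.

No integer solutions with |y| ≤ 30.


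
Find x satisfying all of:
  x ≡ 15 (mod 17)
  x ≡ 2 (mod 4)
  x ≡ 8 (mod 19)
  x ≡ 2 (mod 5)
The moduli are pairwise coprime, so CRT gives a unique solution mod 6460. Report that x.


Product of moduli M = 17 · 4 · 19 · 5 = 6460.
Merge one congruence at a time:
  Start: x ≡ 15 (mod 17).
  Combine with x ≡ 2 (mod 4); new modulus lcm = 68.
    Write x = 15 + 17·t and substitute into x ≡ 2 (mod 4): 17·t ≡ 2 − 15 = -13 (mod 4).
    Reduce coefficients mod 4: 1·t ≡ 3 (mod 4).
    So t ≡ 3 (mod 4).
    Then x = 15 + 17·3 = 66, valid modulo lcm(17, 4) = 68: x ≡ 66 (mod 68).
  Combine with x ≡ 8 (mod 19); new modulus lcm = 1292.
    Write x = 66 + 68·t and substitute into x ≡ 8 (mod 19): 68·t ≡ 8 − 66 = -58 (mod 19).
    Reduce coefficients mod 19: 11·t ≡ 18 (mod 19).
    The inverse of 11 mod 19 is 7 (since 11·7 = 77 = 4·19 + 1), so t ≡ 7·18 = 126 ≡ 12 (mod 19).
    Then x = 66 + 68·12 = 882, valid modulo lcm(68, 19) = 1292: x ≡ 882 (mod 1292).
  Combine with x ≡ 2 (mod 5); new modulus lcm = 6460.
    Write x = 882 + 1292·t and substitute into x ≡ 2 (mod 5): 1292·t ≡ 2 − 882 = -880 (mod 5).
    Reduce coefficients mod 5: 2·t ≡ 0 (mod 5).
    The inverse of 2 mod 5 is 3 (since 2·3 = 6 = 1·5 + 1), so t ≡ 3·0 = 0 ≡ 0 (mod 5).
    Then x = 882 + 1292·0 = 882, valid modulo lcm(1292, 5) = 6460: x ≡ 882 (mod 6460).
Verify against each original: 882 mod 17 = 15, 882 mod 4 = 2, 882 mod 19 = 8, 882 mod 5 = 2.

x ≡ 882 (mod 6460).


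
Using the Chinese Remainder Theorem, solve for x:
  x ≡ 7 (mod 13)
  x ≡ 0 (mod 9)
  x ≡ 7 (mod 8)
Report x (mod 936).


Moduli 13, 9, 8 are pairwise coprime; by CRT there is a unique solution modulo M = 13 · 9 · 8 = 936.
Solve pairwise, accumulating the modulus:
  Start with x ≡ 7 (mod 13).
  Combine with x ≡ 0 (mod 9): since gcd(13, 9) = 1, we get a unique residue mod 117.
    Write x = 7 + 13·t and substitute into x ≡ 0 (mod 9): 13·t ≡ 0 − 7 = -7 (mod 9).
    Reduce coefficients mod 9: 4·t ≡ 2 (mod 9).
    The inverse of 4 mod 9 is 7 (since 4·7 = 28 = 3·9 + 1), so t ≡ 7·2 = 14 ≡ 5 (mod 9).
    Then x = 7 + 13·5 = 72, valid modulo lcm(13, 9) = 117: x ≡ 72 (mod 117).
  Combine with x ≡ 7 (mod 8): since gcd(117, 8) = 1, we get a unique residue mod 936.
    Write x = 72 + 117·t and substitute into x ≡ 7 (mod 8): 117·t ≡ 7 − 72 = -65 (mod 8).
    Reduce coefficients mod 8: 5·t ≡ 7 (mod 8).
    The inverse of 5 mod 8 is 5 (since 5·5 = 25 = 3·8 + 1), so t ≡ 5·7 = 35 ≡ 3 (mod 8).
    Then x = 72 + 117·3 = 423, valid modulo lcm(117, 8) = 936: x ≡ 423 (mod 936).
Verify: 423 mod 13 = 7 ✓, 423 mod 9 = 0 ✓, 423 mod 8 = 7 ✓.

x ≡ 423 (mod 936).


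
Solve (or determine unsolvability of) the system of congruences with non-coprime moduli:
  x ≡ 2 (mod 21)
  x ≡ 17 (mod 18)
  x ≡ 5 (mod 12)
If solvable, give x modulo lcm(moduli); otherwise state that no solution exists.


Moduli 21, 18, 12 are not pairwise coprime, so CRT works modulo lcm(m_i) when all pairwise compatibility conditions hold.
Pairwise compatibility: gcd(m_i, m_j) must divide a_i - a_j for every pair.
Merge one congruence at a time:
  Start: x ≡ 2 (mod 21).
  Combine with x ≡ 17 (mod 18): gcd(21, 18) = 3; 17 - 2 = 15, which IS divisible by 3, so compatible.
    Write x = 2 + 21·t and substitute into x ≡ 17 (mod 18): 21·t ≡ 17 − 2 = 15 (mod 18).
    Divide the congruence (and modulus) by g = 3: 7·t ≡ 5 (mod 6).
    Reduce coefficients mod 6: 1·t ≡ 5 (mod 6).
    So t ≡ 5 (mod 6).
    Then x = 2 + 21·5 = 107, valid modulo lcm(21, 18) = 126: x ≡ 107 (mod 126).
  Combine with x ≡ 5 (mod 12): gcd(126, 12) = 6; 5 - 107 = -102, which IS divisible by 6, so compatible.
    Write x = 107 + 126·t and substitute into x ≡ 5 (mod 12): 126·t ≡ 5 − 107 = -102 (mod 12).
    Divide the congruence (and modulus) by g = 6: 21·t ≡ -17 (mod 2).
    Reduce coefficients mod 2: 1·t ≡ 1 (mod 2).
    So t ≡ 1 (mod 2).
    Then x = 107 + 126·1 = 233, valid modulo lcm(126, 12) = 252: x ≡ 233 (mod 252).
Verify: 233 mod 21 = 2, 233 mod 18 = 17, 233 mod 12 = 5.

x ≡ 233 (mod 252).


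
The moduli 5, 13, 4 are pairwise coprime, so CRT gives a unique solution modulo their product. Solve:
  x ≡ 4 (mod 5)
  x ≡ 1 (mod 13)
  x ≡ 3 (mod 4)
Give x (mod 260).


Moduli 5, 13, 4 are pairwise coprime; by CRT there is a unique solution modulo M = 5 · 13 · 4 = 260.
Solve pairwise, accumulating the modulus:
  Start with x ≡ 4 (mod 5).
  Combine with x ≡ 1 (mod 13): since gcd(5, 13) = 1, we get a unique residue mod 65.
    Write x = 4 + 5·t and substitute into x ≡ 1 (mod 13): 5·t ≡ 1 − 4 = -3 (mod 13).
    Reduce coefficients mod 13: 5·t ≡ 10 (mod 13).
    The inverse of 5 mod 13 is 8 (since 5·8 = 40 = 3·13 + 1), so t ≡ 8·10 = 80 ≡ 2 (mod 13).
    Then x = 4 + 5·2 = 14, valid modulo lcm(5, 13) = 65: x ≡ 14 (mod 65).
  Combine with x ≡ 3 (mod 4): since gcd(65, 4) = 1, we get a unique residue mod 260.
    Write x = 14 + 65·t and substitute into x ≡ 3 (mod 4): 65·t ≡ 3 − 14 = -11 (mod 4).
    Reduce coefficients mod 4: 1·t ≡ 1 (mod 4).
    So t ≡ 1 (mod 4).
    Then x = 14 + 65·1 = 79, valid modulo lcm(65, 4) = 260: x ≡ 79 (mod 260).
Verify: 79 mod 5 = 4 ✓, 79 mod 13 = 1 ✓, 79 mod 4 = 3 ✓.

x ≡ 79 (mod 260).


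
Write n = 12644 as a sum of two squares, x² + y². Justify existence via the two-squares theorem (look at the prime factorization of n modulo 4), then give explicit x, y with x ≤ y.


Step 1: Factor n = 12644 = 2^2 · 29 · 109.
Step 2: Check the mod-4 condition on each prime factor: 2 = 2 (special); 29 ≡ 1 (mod 4), exponent 1; 109 ≡ 1 (mod 4), exponent 1.
All primes ≡ 3 (mod 4) appear to even exponent (or don't appear), so by the two-squares theorem n IS expressible as a sum of two squares.
Step 3: Build a representation. Group n = k² · m with k = 2 and m = 29 · 109 = 3161 (a product of primes ≡ 1 (mod 4)); a representation of m scales to one of n via (k·x)² + (k·y)² = k²(x² + y²). Each prime p ≡ 1 (mod 4) is itself a sum of two squares; find a² by testing p − a² for a perfect square:
  29: 29 − 1² = 28, 29 − 2² = 25 = 5² ⇒ 29 = 2² + 5².
  109: 109 − 1² = 108, 109 − 2² = 105, 109 − 3² = 100 = 10² ⇒ 109 = 3² + 10².
  Combine using the Brahmagupta–Fibonacci identity (a² + b²)(c² + d²) = (ac − bd)² + (ad + bc)² = (ac + bd)² + (ad − bc)²:
  29 · 109 = 3161: from (2² + 5²)(3² + 10²), take (2·3 − 5·10, 2·10 + 5·3) = (6 − 50, 20 + 15) = (-44, 35); dropping signs (only squares matter) gives (44, 35); check 44² + 35² = 1936 + 1225 = 3161 ✓.
  Scale by k = 2: (2·44, 2·35) = (88, 70).
Step 4: Order so x ≤ y and verify: 70² + 88² = 4900 + 7744 = 12644 = n. ✓

n = 12644 = 70² + 88² (one valid representation with x ≤ y).


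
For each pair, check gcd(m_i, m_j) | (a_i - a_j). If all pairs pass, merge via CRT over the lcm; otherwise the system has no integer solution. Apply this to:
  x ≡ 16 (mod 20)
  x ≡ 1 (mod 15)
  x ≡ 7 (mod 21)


Moduli 20, 15, 21 are not pairwise coprime, so CRT works modulo lcm(m_i) when all pairwise compatibility conditions hold.
Pairwise compatibility: gcd(m_i, m_j) must divide a_i - a_j for every pair.
Merge one congruence at a time:
  Start: x ≡ 16 (mod 20).
  Combine with x ≡ 1 (mod 15): gcd(20, 15) = 5; 1 - 16 = -15, which IS divisible by 5, so compatible.
    Write x = 16 + 20·t and substitute into x ≡ 1 (mod 15): 20·t ≡ 1 − 16 = -15 (mod 15).
    Divide the congruence (and modulus) by g = 5: 4·t ≡ -3 (mod 3).
    Reduce coefficients mod 3: 1·t ≡ 0 (mod 3).
    So t ≡ 0 (mod 3).
    Then x = 16 + 20·0 = 16, valid modulo lcm(20, 15) = 60: x ≡ 16 (mod 60).
  Combine with x ≡ 7 (mod 21): gcd(60, 21) = 3; 7 - 16 = -9, which IS divisible by 3, so compatible.
    Write x = 16 + 60·t and substitute into x ≡ 7 (mod 21): 60·t ≡ 7 − 16 = -9 (mod 21).
    Divide the congruence (and modulus) by g = 3: 20·t ≡ -3 (mod 7).
    Reduce coefficients mod 7: 6·t ≡ 4 (mod 7).
    The inverse of 6 mod 7 is 6 (since 6·6 = 36 = 5·7 + 1), so t ≡ 6·4 = 24 ≡ 3 (mod 7).
    Then x = 16 + 60·3 = 196, valid modulo lcm(60, 21) = 420: x ≡ 196 (mod 420).
Verify: 196 mod 20 = 16, 196 mod 15 = 1, 196 mod 21 = 7.

x ≡ 196 (mod 420).


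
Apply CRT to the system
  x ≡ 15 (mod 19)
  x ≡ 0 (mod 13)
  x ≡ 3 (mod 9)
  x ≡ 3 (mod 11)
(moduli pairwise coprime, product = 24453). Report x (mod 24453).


Product of moduli M = 19 · 13 · 9 · 11 = 24453.
Merge one congruence at a time:
  Start: x ≡ 15 (mod 19).
  Combine with x ≡ 0 (mod 13); new modulus lcm = 247.
    Write x = 15 + 19·t and substitute into x ≡ 0 (mod 13): 19·t ≡ 0 − 15 = -15 (mod 13).
    Reduce coefficients mod 13: 6·t ≡ 11 (mod 13).
    The inverse of 6 mod 13 is 11 (since 6·11 = 66 = 5·13 + 1), so t ≡ 11·11 = 121 ≡ 4 (mod 13).
    Then x = 15 + 19·4 = 91, valid modulo lcm(19, 13) = 247: x ≡ 91 (mod 247).
  Combine with x ≡ 3 (mod 9); new modulus lcm = 2223.
    Write x = 91 + 247·t and substitute into x ≡ 3 (mod 9): 247·t ≡ 3 − 91 = -88 (mod 9).
    Reduce coefficients mod 9: 4·t ≡ 2 (mod 9).
    The inverse of 4 mod 9 is 7 (since 4·7 = 28 = 3·9 + 1), so t ≡ 7·2 = 14 ≡ 5 (mod 9).
    Then x = 91 + 247·5 = 1326, valid modulo lcm(247, 9) = 2223: x ≡ 1326 (mod 2223).
  Combine with x ≡ 3 (mod 11); new modulus lcm = 24453.
    Write x = 1326 + 2223·t and substitute into x ≡ 3 (mod 11): 2223·t ≡ 3 − 1326 = -1323 (mod 11).
    Reduce coefficients mod 11: 1·t ≡ 8 (mod 11).
    So t ≡ 8 (mod 11).
    Then x = 1326 + 2223·8 = 19110, valid modulo lcm(2223, 11) = 24453: x ≡ 19110 (mod 24453).
Verify against each original: 19110 mod 19 = 15, 19110 mod 13 = 0, 19110 mod 9 = 3, 19110 mod 11 = 3.

x ≡ 19110 (mod 24453).


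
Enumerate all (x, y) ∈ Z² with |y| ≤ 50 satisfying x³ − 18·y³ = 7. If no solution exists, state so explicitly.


The equation is x³ - 18y³ = 7. For fixed y, x³ = 18·y³ + 7, so a solution requires the RHS to be a perfect cube.
Strategy: iterate y from -50 to 50, compute RHS = 18·y³ + 7, and check whether it is a (positive or negative) perfect cube.
Check small values of y:
  y = 0: RHS = 7 is not a perfect cube.
  y = 1: RHS = 25 is not a perfect cube.
  y = -1: RHS = -11 is not a perfect cube.
  y = 2: RHS = 151 is not a perfect cube.
  y = -2: RHS = -137 is not a perfect cube.
  y = 3: RHS = 493 is not a perfect cube.
  y = -3: RHS = -479 is not a perfect cube.
Continuing the search up to |y| = 50 finds no solutions either.
No (x, y) in the scanned range satisfies the equation.

No integer solutions with |y| ≤ 50.


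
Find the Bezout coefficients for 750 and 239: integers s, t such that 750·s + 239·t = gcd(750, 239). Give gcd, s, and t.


Euclidean algorithm on (750, 239) — divide until remainder is 0:
  750 = 3 · 239 + 33
  239 = 7 · 33 + 8
  33 = 4 · 8 + 1
  8 = 8 · 1 + 0
gcd(750, 239) = 1.
Track Bezout coefficients alongside the remainders: start with r₀ = 750 = a·1 + b·0 (s = 1, t = 0) and r₁ = 239 = a·0 + b·1 (s = 0, t = 1); each new remainder r_{k+1} = r_{k-1} − q_k·r_k inherits s_{k+1} = s_{k-1} − q_k·s_k, t_{k+1} = t_{k-1} − q_k·t_k, so r_k = a·s_k + b·t_k at every step:
  q = 3: r = 33, s = 1 − 3·0 = 1, t = 0 − 3·1 = -3  (check: 750·1 + 239·(-3) = 33)
  q = 7: r = 8, s = 0 − 7·1 = -7, t = 1 − 7·(-3) = 22  (check: 750·(-7) + 239·22 = 8)
  q = 4: r = 1, s = 1 − 4·(-7) = 29, t = -3 − 4·22 = -91  (check: 750·29 + 239·(-91) = 1)
The row with r = 1 (the gcd) gives the Bezout coefficients s = 29, t = -91.
Result: 750 · (29) + 239 · (-91) = 1.

gcd(750, 239) = 1; s = 29, t = -91 (check: 750·29 + 239·(-91) = 1).


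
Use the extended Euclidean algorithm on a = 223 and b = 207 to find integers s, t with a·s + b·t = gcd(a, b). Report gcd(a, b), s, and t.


Euclidean algorithm on (223, 207) — divide until remainder is 0:
  223 = 1 · 207 + 16
  207 = 12 · 16 + 15
  16 = 1 · 15 + 1
  15 = 15 · 1 + 0
gcd(223, 207) = 1.
Track Bezout coefficients alongside the remainders: start with r₀ = 223 = a·1 + b·0 (s = 1, t = 0) and r₁ = 207 = a·0 + b·1 (s = 0, t = 1); each new remainder r_{k+1} = r_{k-1} − q_k·r_k inherits s_{k+1} = s_{k-1} − q_k·s_k, t_{k+1} = t_{k-1} − q_k·t_k, so r_k = a·s_k + b·t_k at every step:
  q = 1: r = 16, s = 1 − 1·0 = 1, t = 0 − 1·1 = -1  (check: 223·1 + 207·(-1) = 16)
  q = 12: r = 15, s = 0 − 12·1 = -12, t = 1 − 12·(-1) = 13  (check: 223·(-12) + 207·13 = 15)
  q = 1: r = 1, s = 1 − 1·(-12) = 13, t = -1 − 1·13 = -14  (check: 223·13 + 207·(-14) = 1)
The row with r = 1 (the gcd) gives the Bezout coefficients s = 13, t = -14.
Result: 223 · (13) + 207 · (-14) = 1.

gcd(223, 207) = 1; s = 13, t = -14 (check: 223·13 + 207·(-14) = 1).


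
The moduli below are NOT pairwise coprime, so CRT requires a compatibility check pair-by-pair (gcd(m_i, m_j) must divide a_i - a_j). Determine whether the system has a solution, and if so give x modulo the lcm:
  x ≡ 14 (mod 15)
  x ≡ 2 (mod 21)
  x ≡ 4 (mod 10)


Moduli 15, 21, 10 are not pairwise coprime, so CRT works modulo lcm(m_i) when all pairwise compatibility conditions hold.
Pairwise compatibility: gcd(m_i, m_j) must divide a_i - a_j for every pair.
Merge one congruence at a time:
  Start: x ≡ 14 (mod 15).
  Combine with x ≡ 2 (mod 21): gcd(15, 21) = 3; 2 - 14 = -12, which IS divisible by 3, so compatible.
    Write x = 14 + 15·t and substitute into x ≡ 2 (mod 21): 15·t ≡ 2 − 14 = -12 (mod 21).
    Divide the congruence (and modulus) by g = 3: 5·t ≡ -4 (mod 7).
    Reduce coefficients mod 7: 5·t ≡ 3 (mod 7).
    The inverse of 5 mod 7 is 3 (since 5·3 = 15 = 2·7 + 1), so t ≡ 3·3 = 9 ≡ 2 (mod 7).
    Then x = 14 + 15·2 = 44, valid modulo lcm(15, 21) = 105: x ≡ 44 (mod 105).
  Combine with x ≡ 4 (mod 10): gcd(105, 10) = 5; 4 - 44 = -40, which IS divisible by 5, so compatible.
    Write x = 44 + 105·t and substitute into x ≡ 4 (mod 10): 105·t ≡ 4 − 44 = -40 (mod 10).
    Divide the congruence (and modulus) by g = 5: 21·t ≡ -8 (mod 2).
    Reduce coefficients mod 2: 1·t ≡ 0 (mod 2).
    So t ≡ 0 (mod 2).
    Then x = 44 + 105·0 = 44, valid modulo lcm(105, 10) = 210: x ≡ 44 (mod 210).
Verify: 44 mod 15 = 14, 44 mod 21 = 2, 44 mod 10 = 4.

x ≡ 44 (mod 210).


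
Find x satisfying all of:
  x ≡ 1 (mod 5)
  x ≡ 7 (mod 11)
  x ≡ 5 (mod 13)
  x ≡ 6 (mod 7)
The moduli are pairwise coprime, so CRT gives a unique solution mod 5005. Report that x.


Product of moduli M = 5 · 11 · 13 · 7 = 5005.
Merge one congruence at a time:
  Start: x ≡ 1 (mod 5).
  Combine with x ≡ 7 (mod 11); new modulus lcm = 55.
    Write x = 1 + 5·t and substitute into x ≡ 7 (mod 11): 5·t ≡ 7 − 1 = 6 (mod 11).
    The inverse of 5 mod 11 is 9 (since 5·9 = 45 = 4·11 + 1), so t ≡ 9·6 = 54 ≡ 10 (mod 11).
    Then x = 1 + 5·10 = 51, valid modulo lcm(5, 11) = 55: x ≡ 51 (mod 55).
  Combine with x ≡ 5 (mod 13); new modulus lcm = 715.
    Write x = 51 + 55·t and substitute into x ≡ 5 (mod 13): 55·t ≡ 5 − 51 = -46 (mod 13).
    Reduce coefficients mod 13: 3·t ≡ 6 (mod 13).
    The inverse of 3 mod 13 is 9 (since 3·9 = 27 = 2·13 + 1), so t ≡ 9·6 = 54 ≡ 2 (mod 13).
    Then x = 51 + 55·2 = 161, valid modulo lcm(55, 13) = 715: x ≡ 161 (mod 715).
  Combine with x ≡ 6 (mod 7); new modulus lcm = 5005.
    Write x = 161 + 715·t and substitute into x ≡ 6 (mod 7): 715·t ≡ 6 − 161 = -155 (mod 7).
    Reduce coefficients mod 7: 1·t ≡ 6 (mod 7).
    So t ≡ 6 (mod 7).
    Then x = 161 + 715·6 = 4451, valid modulo lcm(715, 7) = 5005: x ≡ 4451 (mod 5005).
Verify against each original: 4451 mod 5 = 1, 4451 mod 11 = 7, 4451 mod 13 = 5, 4451 mod 7 = 6.

x ≡ 4451 (mod 5005).


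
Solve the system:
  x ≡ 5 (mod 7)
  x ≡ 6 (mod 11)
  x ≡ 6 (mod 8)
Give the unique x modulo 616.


Moduli 7, 11, 8 are pairwise coprime; by CRT there is a unique solution modulo M = 7 · 11 · 8 = 616.
Solve pairwise, accumulating the modulus:
  Start with x ≡ 5 (mod 7).
  Combine with x ≡ 6 (mod 11): since gcd(7, 11) = 1, we get a unique residue mod 77.
    Write x = 5 + 7·t and substitute into x ≡ 6 (mod 11): 7·t ≡ 6 − 5 = 1 (mod 11).
    The inverse of 7 mod 11 is 8 (since 7·8 = 56 = 5·11 + 1), so t ≡ 8·1 = 8 ≡ 8 (mod 11).
    Then x = 5 + 7·8 = 61, valid modulo lcm(7, 11) = 77: x ≡ 61 (mod 77).
  Combine with x ≡ 6 (mod 8): since gcd(77, 8) = 1, we get a unique residue mod 616.
    Write x = 61 + 77·t and substitute into x ≡ 6 (mod 8): 77·t ≡ 6 − 61 = -55 (mod 8).
    Reduce coefficients mod 8: 5·t ≡ 1 (mod 8).
    The inverse of 5 mod 8 is 5 (since 5·5 = 25 = 3·8 + 1), so t ≡ 5·1 = 5 ≡ 5 (mod 8).
    Then x = 61 + 77·5 = 446, valid modulo lcm(77, 8) = 616: x ≡ 446 (mod 616).
Verify: 446 mod 7 = 5 ✓, 446 mod 11 = 6 ✓, 446 mod 8 = 6 ✓.

x ≡ 446 (mod 616).
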